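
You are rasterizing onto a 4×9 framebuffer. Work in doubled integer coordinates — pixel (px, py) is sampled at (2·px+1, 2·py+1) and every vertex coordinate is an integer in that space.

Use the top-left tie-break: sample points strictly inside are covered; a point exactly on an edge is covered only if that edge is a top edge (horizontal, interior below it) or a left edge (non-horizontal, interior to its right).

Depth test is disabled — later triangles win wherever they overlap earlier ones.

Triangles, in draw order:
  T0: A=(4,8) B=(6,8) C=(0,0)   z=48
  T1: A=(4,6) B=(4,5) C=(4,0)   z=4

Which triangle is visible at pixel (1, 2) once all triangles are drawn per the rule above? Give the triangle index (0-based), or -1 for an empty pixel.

T0:
  2·area = 16  (B↔C swapped to make it positive)
  edge (4, 8)→(0, 0): d=(-4,-8) top-left  bias=+0
  edge (0, 0)→(6, 8): d=(6,8) right/bottom  bias=-1
  edge (6, 8)→(4, 8): d=(-2,0) right/bottom  bias=-1
    (1,2)@(3, 5): e=[4,6,6] → #
    (2,2)@(5, 5): e=[20,-10,6] → ·
    (1,3)@(3, 7): e=[-4,18,2] → ·
    (2,3)@(5, 7): e=[12,2,2] → #
    (3,3)@(7, 7): e=[28,-14,2] → ·
    (2,4)@(5, 9): e=[4,14,-2] → ·
  covered (2 px):
    · · · ·
    · · · ·
    · # · ·
    · · # ·
    · · · ·
    · · · ·
    · · · ·
    · · · ·
    · · · ·
T1:
  degenerate (2·area = 0) — covers nothing

Z-buffer (winner per pixel, '.' = empty):
  . . . .
  . . . .
  . 0 . .
  . . 0 .
  . . . .
  . . . .
  . . . .
  . . . .
  . . . .

Result: 0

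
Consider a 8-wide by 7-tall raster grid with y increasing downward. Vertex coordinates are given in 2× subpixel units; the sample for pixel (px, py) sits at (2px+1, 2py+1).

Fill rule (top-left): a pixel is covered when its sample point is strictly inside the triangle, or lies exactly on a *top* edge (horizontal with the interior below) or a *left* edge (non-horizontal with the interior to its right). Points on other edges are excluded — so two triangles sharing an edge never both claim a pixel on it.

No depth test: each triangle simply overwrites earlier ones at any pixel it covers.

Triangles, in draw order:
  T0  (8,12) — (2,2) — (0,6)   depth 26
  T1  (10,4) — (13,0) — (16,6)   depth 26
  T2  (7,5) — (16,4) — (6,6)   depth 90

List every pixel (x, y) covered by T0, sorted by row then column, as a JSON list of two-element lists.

T0:
  2·area = 44  (B↔C swapped to make it positive)
  edge (8, 12)→(0, 6): d=(-8,-6) top-left  bias=+0
  edge (0, 6)→(2, 2): d=(2,-4) top-left  bias=+0
  edge (2, 2)→(8, 12): d=(6,10) right/bottom  bias=-1
    (0,2)@(1, 5): e=[14,2,28] → X
    (1,2)@(3, 5): e=[26,10,8] → X
    (2,2)@(5, 5): e=[38,18,-12] → .
    (0,3)@(1, 7): e=[-2,6,40] → .
    (1,3)@(3, 7): e=[10,14,20] → X
    (2,3)@(5, 7): e=[22,22,0] → .  [on edge]
    (1,4)@(3, 9): e=[-6,18,32] → .
    (2,4)@(5, 9): e=[6,26,12] → X
    (3,4)@(7, 9): e=[18,34,-8] → .
    (2,5)@(5, 11): e=[-10,30,24] → .
    (3,5)@(7, 11): e=[2,38,4] → X
    (4,5)@(9, 11): e=[14,46,-16] → .
  covered (5 px):
    . . . . . . . .
    . . . . . . . .
    X X . . . . . .
    . X . . . . . .
    . . X . . . . .
    . . . X . . . .
    . . . . . . . .
T1:
  2·area = 30
  edge (10, 4)→(13, 0): d=(3,-4) top-left  bias=+0
  edge (13, 0)→(16, 6): d=(3,6) right/bottom  bias=-1
  edge (16, 6)→(10, 4): d=(-6,-2) top-left  bias=+0
    (0,0)@(1, 1): e=[-45,75,0] → .  [on edge]
    (6,0)@(13, 1): e=[3,3,24] → X
    (7,0)@(15, 1): e=[11,-9,28] → .
    (3,1)@(7, 3): e=[-15,45,0] → .  [on edge]
    (5,1)@(11, 3): e=[1,21,8] → X
    (7,1)@(15, 3): e=[17,-3,16] → .
    (5,2)@(11, 5): e=[7,27,-4] → .
    (6,2)@(13, 5): e=[15,15,0] → X  [on edge]
    (7,2)@(15, 5): e=[23,3,4] → X
    (6,3)@(13, 7): e=[21,21,-12] → .
    (7,3)@(15, 7): e=[29,9,-8] → .
  covered (5 px):
    . . . . . . X .
    . . . . . X X .
    . . . . . . X X
    . . . . . . . .
    . . . . . . . .
    . . . . . . . .
    . . . . . . . .
T2:
  2·area = 8
  edge (7, 5)→(16, 4): d=(9,-1) top-left  bias=+0
  edge (16, 4)→(6, 6): d=(-10,2) right/bottom  bias=-1
  edge (6, 6)→(7, 5): d=(1,-1) top-left  bias=+0
    (5,0)@(11, 1): e=[-32,40,0] → .  [on edge]
    (4,1)@(9, 3): e=[-16,24,0] → .  [on edge]
    (3,2)@(7, 5): e=[0,8,0] → X  [on edge]
    (4,2)@(9, 5): e=[2,4,2] → X
    (5,2)@(11, 5): e=[4,0,4] → .  [on edge]
    (0,3)@(1, 7): e=[12,0,-4] → .  [on edge]
    (2,3)@(5, 7): e=[16,-8,0] → .  [on edge]
    (3,3)@(7, 7): e=[18,-12,2] → .
    (4,3)@(9, 7): e=[20,-16,4] → .
    (1,4)@(3, 9): e=[32,-24,0] → .  [on edge]
    (0,5)@(1, 11): e=[48,-40,0] → .  [on edge]
  covered (2 px):
    . . . . . . . .
    . . . . . . . .
    . . . X X . . .
    . . . . . . . .
    . . . . . . . .
    . . . . . . . .
    . . . . . . . .

Answer: [[0,2],[1,2],[1,3],[2,4],[3,5]]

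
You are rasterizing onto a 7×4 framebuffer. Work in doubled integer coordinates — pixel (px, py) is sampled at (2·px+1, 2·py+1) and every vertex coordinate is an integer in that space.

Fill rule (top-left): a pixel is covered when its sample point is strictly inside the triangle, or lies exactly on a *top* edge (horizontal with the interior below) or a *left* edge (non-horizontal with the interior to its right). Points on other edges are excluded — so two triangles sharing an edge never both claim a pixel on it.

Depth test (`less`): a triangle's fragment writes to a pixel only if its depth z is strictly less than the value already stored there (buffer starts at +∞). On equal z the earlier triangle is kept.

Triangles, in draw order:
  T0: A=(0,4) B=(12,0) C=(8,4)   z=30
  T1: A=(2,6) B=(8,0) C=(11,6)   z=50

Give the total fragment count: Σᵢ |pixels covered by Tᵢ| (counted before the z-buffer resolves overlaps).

T0:
  2·area = 32
  edge (0, 4)→(12, 0): d=(12,-4) top-left  bias=+0
  edge (12, 0)→(8, 4): d=(-4,4) right/bottom  bias=-1
  edge (8, 4)→(0, 4): d=(-8,0) right/bottom  bias=-1
    (4,0)@(9, 1): e=[0,8,24] → █  [on edge]
    (5,0)@(11, 1): e=[8,0,24] → ·  [on edge]
    (1,1)@(3, 3): e=[0,24,8] → █  [on edge]
    (2,1)@(5, 3): e=[8,16,8] → █
    (3,1)@(7, 3): e=[16,8,8] → █
    (4,1)@(9, 3): e=[24,0,8] → ·  [on edge]
    (1,2)@(3, 5): e=[24,16,-8] → ·
    (2,2)@(5, 5): e=[32,8,-8] → ·
    (3,2)@(7, 5): e=[40,0,-8] → ·  [on edge]
    (2,3)@(5, 7): e=[56,0,-24] → ·  [on edge]
  covered (4 px):
    · · · · █ · ·
    · █ █ █ · · ·
    · · · · · · ·
    · · · · · · ·
T1:
  2·area = 54
  edge (2, 6)→(8, 0): d=(6,-6) top-left  bias=+0
  edge (8, 0)→(11, 6): d=(3,6) right/bottom  bias=-1
  edge (11, 6)→(2, 6): d=(-9,0) right/bottom  bias=-1
    (3,0)@(7, 1): e=[0,9,45] → █  [on edge]
    (4,0)@(9, 1): e=[12,-3,45] → ·
    (2,1)@(5, 3): e=[0,27,27] → █  [on edge]
    (4,1)@(9, 3): e=[24,3,27] → █
    (5,1)@(11, 3): e=[36,-9,27] → ·
    (1,2)@(3, 5): e=[0,45,9] → █  [on edge]
    (5,2)@(11, 5): e=[48,-3,9] → ·
    (0,3)@(1, 7): e=[0,63,-9] → ·  [on edge]
    (1,3)@(3, 7): e=[12,51,-9] → ·
    (2,3)@(5, 7): e=[24,39,-9] → ·
    (3,3)@(7, 7): e=[36,27,-9] → ·
    (4,3)@(9, 7): e=[48,15,-9] → ·
  covered (8 px):
    · · · █ · · ·
    · · █ █ █ · ·
    · █ █ █ █ · ·
    · · · · · · ·

Answer: 12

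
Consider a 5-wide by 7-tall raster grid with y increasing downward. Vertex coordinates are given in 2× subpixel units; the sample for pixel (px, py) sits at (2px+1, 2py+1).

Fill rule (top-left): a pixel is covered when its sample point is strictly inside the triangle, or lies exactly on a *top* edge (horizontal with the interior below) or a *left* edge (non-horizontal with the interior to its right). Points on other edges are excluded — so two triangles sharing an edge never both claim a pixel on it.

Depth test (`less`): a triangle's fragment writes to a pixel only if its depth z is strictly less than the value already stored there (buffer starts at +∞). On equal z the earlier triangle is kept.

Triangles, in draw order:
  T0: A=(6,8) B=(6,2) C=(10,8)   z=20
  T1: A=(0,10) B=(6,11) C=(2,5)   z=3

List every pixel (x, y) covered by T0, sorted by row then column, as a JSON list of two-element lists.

T0:
  2·area = 24
  edge (6, 8)→(6, 2): d=(0,-6) top-left  bias=+0
  edge (6, 2)→(10, 8): d=(4,6) right/bottom  bias=-1
  edge (10, 8)→(6, 8): d=(-4,0) right/bottom  bias=-1
    (3,2)@(7, 5): e=[6,6,12] → #
    (4,2)@(9, 5): e=[18,-6,12] → ·
    (3,3)@(7, 7): e=[6,14,4] → #
    (4,3)@(9, 7): e=[18,2,4] → #
    (3,4)@(7, 9): e=[6,22,-4] → ·
    (4,4)@(9, 9): e=[18,10,-4] → ·
  covered (3 px):
    · · · · ·
    · · · · ·
    · · · # ·
    · · · # #
    · · · · ·
    · · · · ·
    · · · · ·
T1:
  2·area = 32  (B↔C swapped to make it positive)
  edge (0, 10)→(2, 5): d=(2,-5) top-left  bias=+0
  edge (2, 5)→(6, 11): d=(4,6) right/bottom  bias=-1
  edge (6, 11)→(0, 10): d=(-6,-1) top-left  bias=+0
    (1,3)@(3, 7): e=[9,2,21] → #
    (2,3)@(5, 7): e=[19,-10,23] → ·
    (0,4)@(1, 9): e=[3,22,7] → #
    (2,4)@(5, 9): e=[23,-2,11] → ·
    (0,5)@(1, 11): e=[7,30,-5] → ·
    (1,5)@(3, 11): e=[17,18,-3] → ·
  covered (3 px):
    · · · · ·
    · · · · ·
    · · · · ·
    · # · · ·
    # # · · ·
    · · · · ·
    · · · · ·

Final: [[3,2],[3,3],[4,3]]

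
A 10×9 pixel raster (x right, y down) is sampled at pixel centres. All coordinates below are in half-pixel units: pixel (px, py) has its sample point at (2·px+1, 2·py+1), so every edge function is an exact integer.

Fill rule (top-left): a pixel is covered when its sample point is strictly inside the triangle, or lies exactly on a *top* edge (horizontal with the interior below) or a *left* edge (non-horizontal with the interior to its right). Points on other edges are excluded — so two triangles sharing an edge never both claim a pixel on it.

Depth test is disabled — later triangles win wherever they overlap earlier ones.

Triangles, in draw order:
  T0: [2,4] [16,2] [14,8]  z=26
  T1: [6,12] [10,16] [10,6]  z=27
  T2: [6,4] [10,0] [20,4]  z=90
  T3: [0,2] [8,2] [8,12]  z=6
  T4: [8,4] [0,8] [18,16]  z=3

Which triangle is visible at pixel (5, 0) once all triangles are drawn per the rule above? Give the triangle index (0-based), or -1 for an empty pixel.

T0:
  2·area = 80
  edge (2, 4)→(16, 2): d=(14,-2) top-left  bias=+0
  edge (16, 2)→(14, 8): d=(-2,6) right/bottom  bias=-1
  edge (14, 8)→(2, 4): d=(-12,-4) top-left  bias=+0
    (4,1)@(9, 3): e=[0,40,40] → X  [on edge]
    (5,1)@(11, 3): e=[4,28,48] → X
    (6,1)@(13, 3): e=[8,16,56] → X
    (7,1)@(15, 3): e=[12,4,64] → X
    (8,1)@(17, 3): e=[16,-8,72] → .
    (2,2)@(5, 5): e=[20,60,0] → X  [on edge]
    (3,2)@(7, 5): e=[24,48,8] → X
    (7,2)@(15, 5): e=[40,0,40] → .  [on edge]
    (2,3)@(5, 7): e=[48,56,-24] → .
    (3,3)@(7, 7): e=[52,44,-16] → .
    (4,3)@(9, 7): e=[56,32,-8] → .
    (5,3)@(11, 7): e=[60,20,0] → X  [on edge]
    (8,4)@(17, 9): e=[100,-20,0] → .  [on edge]
    (6,5)@(13, 11): e=[120,0,-40] → .  [on edge]
    (5,8)@(11, 17): e=[200,0,-120] → .  [on edge]
  covered (11 px):
    . . . . . . . . . .
    . . . . X X X X . .
    . . X X X X X . . .
    . . . . . X X . . .
    . . . . . . . . . .
    . . . . . . . . . .
    . . . . . . . . . .
    . . . . . . . . . .
    . . . . . . . . . .
T1:
  2·area = 40  (B↔C swapped to make it positive)
  edge (6, 12)→(10, 6): d=(4,-6) top-left  bias=+0
  edge (10, 6)→(10, 16): d=(0,10) right/bottom  bias=-1
  edge (10, 16)→(6, 12): d=(-4,-4) top-left  bias=+0
    (0,3)@(1, 7): e=[-50,90,0] → .  [on edge]
    (1,4)@(3, 9): e=[-30,70,0] → .  [on edge]
    (4,4)@(9, 9): e=[6,10,24] → X
    (5,4)@(11, 9): e=[18,-10,32] → .
    (2,5)@(5, 11): e=[-10,50,0] → .  [on edge]
    (3,5)@(7, 11): e=[2,30,8] → X
    (5,5)@(11, 11): e=[26,-10,24] → .
    (3,6)@(7, 13): e=[10,30,0] → X  [on edge]
    (5,6)@(11, 13): e=[34,-10,16] → .
    (3,7)@(7, 15): e=[18,30,-8] → .
    (4,7)@(9, 15): e=[30,10,0] → X  [on edge]
    (5,7)@(11, 15): e=[42,-10,8] → .
    (5,8)@(11, 17): e=[50,-10,0] → .  [on edge]
  covered (6 px):
    . . . . . . . . . .
    . . . . . . . . . .
    . . . . . . . . . .
    . . . . . . . . . .
    . . . . X . . . . .
    . . . X X . . . . .
    . . . X X . . . . .
    . . . . X . . . . .
    . . . . . . . . . .
T2:
  2·area = 56
  edge (6, 4)→(10, 0): d=(4,-4) top-left  bias=+0
  edge (10, 0)→(20, 4): d=(10,4) right/bottom  bias=-1
  edge (20, 4)→(6, 4): d=(-14,0) right/bottom  bias=-1
    (4,0)@(9, 1): e=[0,14,42] → X  [on edge]
    (5,0)@(11, 1): e=[8,6,42] → X
    (6,0)@(13, 1): e=[16,-2,42] → .
    (3,1)@(7, 3): e=[0,42,14] → X  [on edge]
    (6,1)@(13, 3): e=[24,18,14] → X
    (7,1)@(15, 3): e=[32,10,14] → X
    (8,1)@(17, 3): e=[40,2,14] → X
    (9,1)@(19, 3): e=[48,-6,14] → .
    (2,2)@(5, 5): e=[0,70,-14] → .  [on edge]
    (3,2)@(7, 5): e=[8,62,-14] → .
    (4,2)@(9, 5): e=[16,54,-14] → .
    (5,2)@(11, 5): e=[24,46,-14] → .
    (1,3)@(3, 7): e=[0,98,-42] → .  [on edge]
    (0,4)@(1, 9): e=[0,126,-70] → .  [on edge]
  covered (8 px):
    . . . . X X . . . .
    . . . X X X X X X .
    . . . . . . . . . .
    . . . . . . . . . .
    . . . . . . . . . .
    . . . . . . . . . .
    . . . . . . . . . .
    . . . . . . . . . .
    . . . . . . . . . .
T3:
  2·area = 80
  edge (0, 2)→(8, 2): d=(8,0) top-left  bias=+0
  edge (8, 2)→(8, 12): d=(0,10) right/bottom  bias=-1
  edge (8, 12)→(0, 2): d=(-8,-10) top-left  bias=+0
    (0,1)@(1, 3): e=[8,70,2] → X
    (1,1)@(3, 3): e=[8,50,22] → X
    (2,1)@(5, 3): e=[8,30,42] → X
    (3,1)@(7, 3): e=[8,10,62] → X
    (4,1)@(9, 3): e=[8,-10,82] → .
    (0,2)@(1, 5): e=[24,70,-14] → .
    (1,2)@(3, 5): e=[24,50,6] → X
    (4,2)@(9, 5): e=[24,-10,66] → .
    (1,3)@(3, 7): e=[40,50,-10] → .
    (2,3)@(5, 7): e=[40,30,10] → X
    (4,3)@(9, 7): e=[40,-10,50] → .
    (2,4)@(5, 9): e=[56,30,-6] → .
  covered (10 px):
    . . . . . . . . . .
    X X X X . . . . . .
    . X X X . . . . . .
    . . X X . . . . . .
    . . . X . . . . . .
    . . . . . . . . . .
    . . . . . . . . . .
    . . . . . . . . . .
    . . . . . . . . . .
T4:
  2·area = 136  (B↔C swapped to make it positive)
  edge (8, 4)→(18, 16): d=(10,12) right/bottom  bias=-1
  edge (18, 16)→(0, 8): d=(-18,-8) top-left  bias=+0
  edge (0, 8)→(8, 4): d=(8,-4) top-left  bias=+0
    (3,2)@(7, 5): e=[22,110,4] → X
    (4,2)@(9, 5): e=[-2,126,12] → .
    (1,3)@(3, 7): e=[90,42,4] → X
    (2,3)@(5, 7): e=[66,58,12] → X
    (4,3)@(9, 7): e=[18,90,28] → X
    (5,3)@(11, 7): e=[-6,106,36] → .
    (1,4)@(3, 9): e=[110,6,20] → X
    (5,4)@(11, 9): e=[14,70,52] → X
    (6,4)@(13, 9): e=[-10,86,60] → .
    (1,5)@(3, 11): e=[130,-30,36] → .
    (2,5)@(5, 11): e=[106,-14,44] → .
    (3,5)@(7, 11): e=[82,2,52] → X
  covered (17 px):
    . . . . . . . . . .
    . . . . . . . . . .
    . . . X . . . . . .
    . X X X X . . . . .
    . X X X X X . . . .
    . . . X X X X . . .
    . . . . . . X X . .
    . . . . . . . . X .
    . . . . . . . . . .

Z-buffer (winner per pixel, '.' = empty):
  . . . . 2 2 . . . .
  3 3 3 3 2 2 2 2 2 .
  . 3 3 4 0 0 0 . . .
  . 4 4 4 4 0 0 . . .
  . 4 4 4 4 4 . . . .
  . . . 4 4 4 4 . . .
  . . . 1 1 . 4 4 . .
  . . . . 1 . . . 4 .
  . . . . . . . . . .

Answer: 2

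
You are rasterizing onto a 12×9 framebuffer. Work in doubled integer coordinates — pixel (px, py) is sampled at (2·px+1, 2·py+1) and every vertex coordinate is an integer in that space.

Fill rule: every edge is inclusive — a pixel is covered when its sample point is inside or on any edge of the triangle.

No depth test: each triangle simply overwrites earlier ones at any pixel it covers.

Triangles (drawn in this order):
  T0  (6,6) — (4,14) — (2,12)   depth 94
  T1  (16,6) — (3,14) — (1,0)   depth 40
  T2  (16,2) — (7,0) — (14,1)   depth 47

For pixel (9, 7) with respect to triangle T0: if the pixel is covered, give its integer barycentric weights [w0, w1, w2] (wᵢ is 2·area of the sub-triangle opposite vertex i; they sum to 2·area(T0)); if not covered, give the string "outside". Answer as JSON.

T0:
  2·area = 20
  edge (6, 6)→(4, 14): d=(-2,8) inclusive
  edge (4, 14)→(2, 12): d=(-2,-2) inclusive
  edge (2, 12)→(6, 6): d=(4,-6) inclusive
    (2,4)@(5, 9): e=[2,12,6] → █
    (3,4)@(7, 9): e=[-14,16,18] → ·
    (0,5)@(1, 11): e=[30,0,-10] → ·  [on edge]
    (1,5)@(3, 11): e=[14,4,2] → █
    (2,5)@(5, 11): e=[-2,8,14] → ·
    (1,6)@(3, 13): e=[10,0,10] → █  [on edge]
    (2,6)@(5, 13): e=[-6,4,22] → ·
    (1,7)@(3, 15): e=[6,-4,18] → ·
    (2,7)@(5, 15): e=[-10,0,30] → ·  [on edge]
    (3,8)@(7, 17): e=[-30,0,50] → ·  [on edge]
  covered (3 px):
    · · · · · · · · · · · ·
    · · · · · · · · · · · ·
    · · · · · · · · · · · ·
    · · · · · · · · · · · ·
    · · █ · · · · · · · · ·
    · █ · · · · · · · · · ·
    · █ · · · · · · · · · ·
    · · · · · · · · · · · ·
    · · · · · · · · · · · ·
T1:
  2·area = 198
  edge (16, 6)→(3, 14): d=(-13,8) inclusive
  edge (3, 14)→(1, 0): d=(-2,-14) inclusive
  edge (1, 0)→(16, 6): d=(15,6) inclusive
    (1,0)@(3, 1): e=[169,26,3] → █
    (2,0)@(5, 1): e=[153,54,-9] → ·
    (1,1)@(3, 3): e=[143,22,33] → █
    (2,1)@(5, 3): e=[127,50,21] → █
    (3,1)@(7, 3): e=[111,78,9] → █
    (4,1)@(9, 3): e=[95,106,-3] → ·
    (1,2)@(3, 5): e=[117,18,63] → █
    (4,2)@(9, 5): e=[69,102,27] → █
    (5,2)@(11, 5): e=[53,130,15] → █
    (6,2)@(13, 5): e=[37,158,3] → █
    (7,2)@(15, 5): e=[21,186,-9] → ·
    (1,3)@(3, 7): e=[91,14,93] → █
  covered (25 px):
    · █ · · · · · · · · · ·
    · █ █ █ · · · · · · · ·
    · █ █ █ █ █ █ · · · · ·
    · █ █ █ █ █ █ · · · · ·
    · █ █ █ █ █ · · · · · ·
    · █ █ █ · · · · · · · ·
    · █ · · · · · · · · · ·
    · · · · · · · · · · · ·
    · · · · · · · · · · · ·
T2:
  2·area = 5
  edge (16, 2)→(7, 0): d=(-9,-2) inclusive
  edge (7, 0)→(14, 1): d=(7,1) inclusive
  edge (14, 1)→(16, 2): d=(2,1) inclusive
    (6,0)@(13, 1): e=[3,1,1] → █
    (7,0)@(15, 1): e=[7,-1,-1] → ·
    (6,1)@(13, 3): e=[-15,15,5] → ·
  covered (1 px):
    · · · · · · █ · · · · ·
    · · · · · · · · · · · ·
    · · · · · · · · · · · ·
    · · · · · · · · · · · ·
    · · · · · · · · · · · ·
    · · · · · · · · · · · ·
    · · · · · · · · · · · ·
    · · · · · · · · · · · ·
    · · · · · · · · · · · ·

Final: "outside"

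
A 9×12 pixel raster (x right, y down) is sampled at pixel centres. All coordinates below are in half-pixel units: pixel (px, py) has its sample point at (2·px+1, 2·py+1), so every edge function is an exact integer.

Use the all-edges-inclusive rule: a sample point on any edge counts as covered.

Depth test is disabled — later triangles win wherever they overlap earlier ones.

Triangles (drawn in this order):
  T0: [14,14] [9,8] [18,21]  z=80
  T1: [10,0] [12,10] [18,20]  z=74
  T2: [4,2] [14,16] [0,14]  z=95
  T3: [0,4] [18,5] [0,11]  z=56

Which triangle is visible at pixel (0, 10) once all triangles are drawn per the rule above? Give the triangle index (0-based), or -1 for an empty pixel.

T0:
  2·area = 11  (B↔C swapped to make it positive)
  edge (14, 14)→(18, 21): d=(4,7) inclusive
  edge (18, 21)→(9, 8): d=(-9,-13) inclusive
  edge (9, 8)→(14, 14): d=(5,6) inclusive
    (6,6)@(13, 13): e=[3,7,1] → X
    (7,6)@(15, 13): e=[-11,33,-11] → .
    (6,7)@(13, 15): e=[11,-11,11] → .
  covered (1 px):
    . . . . . . . . .
    . . . . . . . . .
    . . . . . . . . .
    . . . . . . . . .
    . . . . . . . . .
    . . . . . . . . .
    . . . . . . X . .
    . . . . . . . . .
    . . . . . . . . .
    . . . . . . . . .
    . . . . . . . . .
    . . . . . . . . .
T1:
  2·area = 40  (B↔C swapped to make it positive)
  edge (10, 0)→(18, 20): d=(8,20) inclusive
  edge (18, 20)→(12, 10): d=(-6,-10) inclusive
  edge (12, 10)→(10, 0): d=(-2,-10) inclusive
    (5,1)@(11, 3): e=[4,32,4] → X
    (6,1)@(13, 3): e=[-36,52,24] → .
    (4,2)@(9, 5): e=[60,0,-20] → .  [on edge]
    (5,2)@(11, 5): e=[20,20,0] → X  [on edge]
    (6,2)@(13, 5): e=[-20,40,20] → .
    (5,3)@(11, 7): e=[36,8,-4] → .
    (6,4)@(13, 9): e=[12,16,12] → X
    (7,4)@(15, 9): e=[-28,36,32] → .
    (6,5)@(13, 11): e=[28,4,8] → X
    (7,5)@(15, 11): e=[-12,24,28] → .
    (6,6)@(13, 13): e=[44,-8,4] → .
    (7,6)@(15, 13): e=[4,12,24] → X
    (6,7)@(13, 15): e=[60,-20,0] → .  [on edge]
    (7,7)@(15, 15): e=[20,0,20] → X  [on edge]
  covered (6 px):
    . . . . . . . . .
    . . . . . X . . .
    . . . . . X . . .
    . . . . . . . . .
    . . . . . . X . .
    . . . . . . X . .
    . . . . . . . X .
    . . . . . . . X .
    . . . . . . . . .
    . . . . . . . . .
    . . . . . . . . .
    . . . . . . . . .
T2:
  2·area = 176
  edge (4, 2)→(14, 16): d=(10,14) inclusive
  edge (14, 16)→(0, 14): d=(-14,-2) inclusive
  edge (0, 14)→(4, 2): d=(4,-12) inclusive
    (1,2)@(3, 5): e=[44,132,0] → X  [on edge]
    (2,2)@(5, 5): e=[16,136,24] → X
    (3,2)@(7, 5): e=[-12,140,48] → .
    (1,3)@(3, 7): e=[64,104,8] → X
    (3,3)@(7, 7): e=[8,112,56] → X
    (4,3)@(9, 7): e=[-20,116,80] → .
    (1,4)@(3, 9): e=[84,76,16] → X
    (4,4)@(9, 9): e=[0,88,88] → X  [on edge]
    (5,4)@(11, 9): e=[-28,92,112] → .
    (0,5)@(1, 11): e=[132,44,0] → X  [on edge]
    (5,5)@(11, 11): e=[-8,64,120] → .
    (0,6)@(1, 13): e=[152,16,8] → X
    (3,7)@(7, 15): e=[88,0,88] → X  [on edge]
  covered (24 px):
    . . . . . . . . .
    . . . . . . . . .
    . X X . . . . . .
    . X X X . . . . .
    . X X X X . . . .
    X X X X X . . . .
    X X X X X X . . .
    . . . X X X X . .
    . . . . . . . . .
    . . . . . . . . .
    . . . . . . . . .
    . . . . . . . . .
T3:
  2·area = 126
  edge (0, 4)→(18, 5): d=(18,1) inclusive
  edge (18, 5)→(0, 11): d=(-18,6) inclusive
  edge (0, 11)→(0, 4): d=(0,-7) inclusive
    (0,2)@(1, 5): e=[17,102,7] → X
    (1,2)@(3, 5): e=[15,90,21] → X
    (2,2)@(5, 5): e=[13,78,35] → X
    (3,2)@(7, 5): e=[11,66,49] → X
    (4,2)@(9, 5): e=[9,54,63] → X
    (5,2)@(11, 5): e=[7,42,77] → X
    (6,2)@(13, 5): e=[5,30,91] → X
    (7,2)@(15, 5): e=[3,18,105] → X
    (8,2)@(17, 5): e=[1,6,119] → X
    (0,3)@(1, 7): e=[53,66,7] → X
    (6,3)@(13, 7): e=[41,-6,91] → .
    (7,3)@(15, 7): e=[39,-18,105] → .
  covered (18 px):
    . . . . . . . . .
    . . . . . . . . .
    X X X X X X X X X
    X X X X X X . . .
    X X X . . . . . .
    . . . . . . . . .
    . . . . . . . . .
    . . . . . . . . .
    . . . . . . . . .
    . . . . . . . . .
    . . . . . . . . .
    . . . . . . . . .

Z-buffer (winner per pixel, '.' = empty):
  . . . . . . . . .
  . . . . . 1 . . .
  3 3 3 3 3 3 3 3 3
  3 3 3 3 3 3 . . .
  3 3 3 2 2 . 1 . .
  2 2 2 2 2 . 1 . .
  2 2 2 2 2 2 0 1 .
  . . . 2 2 2 2 1 .
  . . . . . . . . .
  . . . . . . . . .
  . . . . . . . . .
  . . . . . . . . .

Answer: -1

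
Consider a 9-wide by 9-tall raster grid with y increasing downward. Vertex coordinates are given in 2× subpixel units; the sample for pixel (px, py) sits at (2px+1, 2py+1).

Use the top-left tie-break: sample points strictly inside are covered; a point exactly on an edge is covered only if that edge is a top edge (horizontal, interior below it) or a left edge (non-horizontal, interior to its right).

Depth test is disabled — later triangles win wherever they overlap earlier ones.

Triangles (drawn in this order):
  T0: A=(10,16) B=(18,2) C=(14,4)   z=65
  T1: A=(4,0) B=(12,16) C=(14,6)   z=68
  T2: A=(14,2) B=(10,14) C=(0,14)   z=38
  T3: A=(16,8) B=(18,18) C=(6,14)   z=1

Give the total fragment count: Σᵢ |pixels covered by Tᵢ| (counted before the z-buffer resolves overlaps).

T0:
  2·area = 40  (B↔C swapped to make it positive)
  edge (10, 16)→(14, 4): d=(4,-12) top-left  bias=+0
  edge (14, 4)→(18, 2): d=(4,-2) top-left  bias=+0
  edge (18, 2)→(10, 16): d=(-8,14) right/bottom  bias=-1
    (7,0)@(15, 1): e=[0,-10,50] → ·  [on edge]
    (8,1)@(17, 3): e=[32,2,6] → █
    (7,2)@(15, 5): e=[16,6,18] → █
    (8,2)@(17, 5): e=[40,10,-10] → ·
    (6,3)@(13, 7): e=[0,10,30] → █  [on edge]
    (8,3)@(17, 7): e=[48,18,-26] → ·
    (6,4)@(13, 9): e=[8,18,14] → █
    (7,4)@(15, 9): e=[32,22,-14] → ·
    (6,5)@(13, 11): e=[16,26,-2] → ·
    (5,6)@(11, 13): e=[0,30,10] → █  [on edge]
    (6,6)@(13, 13): e=[24,34,-18] → ·
    (5,7)@(11, 15): e=[8,38,-6] → ·
  covered (6 px):
    · · · · · · · · ·
    · · · · · · · · █
    · · · · · · · █ ·
    · · · · · · █ █ ·
    · · · · · · █ · ·
    · · · · · · · · ·
    · · · · · █ · · ·
    · · · · · · · · ·
    · · · · · · · · ·
T1:
  2·area = 112  (B↔C swapped to make it positive)
  edge (4, 0)→(14, 6): d=(10,6) right/bottom  bias=-1
  edge (14, 6)→(12, 16): d=(-2,10) right/bottom  bias=-1
  edge (12, 16)→(4, 0): d=(-8,-16) top-left  bias=+0
    (2,0)@(5, 1): e=[4,100,8] → █
    (3,0)@(7, 1): e=[-8,80,40] → ·
    (7,0)@(15, 1): e=[-56,0,168] → ·  [on edge]
    (2,1)@(5, 3): e=[24,96,-8] → ·
    (3,1)@(7, 3): e=[12,76,24] → █
    (4,1)@(9, 3): e=[0,56,56] → ·  [on edge]
    (3,2)@(7, 5): e=[32,72,8] → █
    (4,2)@(9, 5): e=[20,52,40] → █
    (5,2)@(11, 5): e=[8,32,72] → █
    (6,2)@(13, 5): e=[-4,12,104] → ·
    (3,3)@(7, 7): e=[52,68,-8] → ·
    (4,3)@(9, 7): e=[40,48,24] → █
    (6,5)@(13, 11): e=[56,0,56] → ·  [on edge]
  covered (13 px):
    · · █ · · · · · ·
    · · · █ · · · · ·
    · · · █ █ █ · · ·
    · · · · █ █ █ · ·
    · · · · █ █ █ · ·
    · · · · · █ · · ·
    · · · · · █ · · ·
    · · · · · · · · ·
    · · · · · · · · ·
T2:
  2·area = 120
  edge (14, 2)→(10, 14): d=(-4,12) right/bottom  bias=-1
  edge (10, 14)→(0, 14): d=(-10,0) right/bottom  bias=-1
  edge (0, 14)→(14, 2): d=(14,-12) top-left  bias=+0
    (6,1)@(13, 3): e=[8,110,2] → █
    (7,1)@(15, 3): e=[-16,110,26] → ·
    (5,2)@(11, 5): e=[24,90,6] → █
    (6,2)@(13, 5): e=[0,90,30] → ·  [on edge]
    (4,3)@(9, 7): e=[40,70,10] → █
    (6,3)@(13, 7): e=[-8,70,58] → ·
    (3,4)@(7, 9): e=[56,50,14] → █
    (6,4)@(13, 9): e=[-16,50,86] → ·
    (2,5)@(5, 11): e=[72,30,18] → █
    (5,5)@(11, 11): e=[0,30,90] → ·  [on edge]
    (1,6)@(3, 13): e=[88,10,22] → █
    (5,6)@(11, 13): e=[-8,10,118] → ·
    (4,8)@(9, 17): e=[0,-30,150] → ·  [on edge]
  covered (14 px):
    · · · · · · · · ·
    · · · · · · █ · ·
    · · · · · █ · · ·
    · · · · █ █ · · ·
    · · · █ █ █ · · ·
    · · █ █ █ · · · ·
    · █ █ █ █ · · · ·
    · · · · · · · · ·
    · · · · · · · · ·
T3:
  2·area = 112
  edge (16, 8)→(18, 18): d=(2,10) right/bottom  bias=-1
  edge (18, 18)→(6, 14): d=(-12,-4) top-left  bias=+0
  edge (6, 14)→(16, 8): d=(10,-6) top-left  bias=+0
    (7,1)@(15, 3): e=[0,168,-56] → ·  [on edge]
    (7,4)@(15, 9): e=[12,96,4] → █
    (8,4)@(17, 9): e=[-8,104,16] → ·
    (5,5)@(11, 11): e=[56,56,0] → █  [on edge]
    (6,5)@(13, 11): e=[36,64,12] → █
    (8,5)@(17, 11): e=[-4,80,36] → ·
    (1,6)@(3, 13): e=[140,0,-28] → ·  [on edge]
    (4,6)@(9, 13): e=[80,24,8] → █
    (8,6)@(17, 13): e=[0,56,56] → ·  [on edge]
    (4,7)@(9, 15): e=[84,0,28] → █  [on edge]
    (8,7)@(17, 15): e=[4,32,76] → █
    (0,8)@(1, 17): e=[168,-56,0] → ·  [on edge]
    (7,8)@(15, 17): e=[28,0,84] → █  [on edge]
  covered (15 px):
    · · · · · · · · ·
    · · · · · · · · ·
    · · · · · · · · ·
    · · · · · · · · ·
    · · · · · · · █ ·
    · · · · · █ █ █ ·
    · · · · █ █ █ █ ·
    · · · · █ █ █ █ █
    · · · · · · · █ █

Final: 48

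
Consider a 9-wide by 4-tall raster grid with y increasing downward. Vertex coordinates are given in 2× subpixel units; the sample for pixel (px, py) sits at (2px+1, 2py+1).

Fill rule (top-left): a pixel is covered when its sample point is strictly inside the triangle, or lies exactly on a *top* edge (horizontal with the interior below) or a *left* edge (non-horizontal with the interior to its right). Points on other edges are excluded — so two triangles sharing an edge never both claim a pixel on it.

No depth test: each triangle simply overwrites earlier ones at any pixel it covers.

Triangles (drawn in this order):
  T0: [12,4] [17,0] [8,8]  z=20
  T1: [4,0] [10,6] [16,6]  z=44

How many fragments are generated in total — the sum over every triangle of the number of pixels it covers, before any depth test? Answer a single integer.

T0:
  2·area = 4
  edge (12, 4)→(17, 0): d=(5,-4) top-left  bias=+0
  edge (17, 0)→(8, 8): d=(-9,8) right/bottom  bias=-1
  edge (8, 8)→(12, 4): d=(4,-4) top-left  bias=+0
    (7,0)@(15, 1): e=[-3,7,0] → .  [on edge]
    (6,1)@(13, 3): e=[-1,5,0] → .  [on edge]
    (5,2)@(11, 5): e=[1,3,0] → X  [on edge]
    (6,2)@(13, 5): e=[9,-13,8] → .
    (4,3)@(9, 7): e=[3,1,0] → X  [on edge]
    (5,3)@(11, 7): e=[11,-15,8] → .
  covered (2 px):
    . . . . . . . . .
    . . . . . . . . .
    . . . . . X . . .
    . . . . X . . . .
T1:
  2·area = 36  (B↔C swapped to make it positive)
  edge (4, 0)→(16, 6): d=(12,6) right/bottom  bias=-1
  edge (16, 6)→(10, 6): d=(-6,0) right/bottom  bias=-1
  edge (10, 6)→(4, 0): d=(-6,-6) top-left  bias=+0
    (2,0)@(5, 1): e=[6,30,0] → X  [on edge]
    (3,0)@(7, 1): e=[-6,30,12] → .
    (2,1)@(5, 3): e=[30,18,-12] → .
    (3,1)@(7, 3): e=[18,18,0] → X  [on edge]
    (4,1)@(9, 3): e=[6,18,12] → X
    (5,1)@(11, 3): e=[-6,18,24] → .
    (3,2)@(7, 5): e=[42,6,-12] → .
    (4,2)@(9, 5): e=[30,6,0] → X  [on edge]
    (5,2)@(11, 5): e=[18,6,12] → X
    (6,2)@(13, 5): e=[6,6,24] → X
    (7,2)@(15, 5): e=[-6,6,36] → .
    (4,3)@(9, 7): e=[54,-6,-12] → .
    (5,3)@(11, 7): e=[42,-6,0] → .  [on edge]
  covered (6 px):
    . . X . . . . . .
    . . . X X . . . .
    . . . . X X X . .
    . . . . . . . . .

Final: 8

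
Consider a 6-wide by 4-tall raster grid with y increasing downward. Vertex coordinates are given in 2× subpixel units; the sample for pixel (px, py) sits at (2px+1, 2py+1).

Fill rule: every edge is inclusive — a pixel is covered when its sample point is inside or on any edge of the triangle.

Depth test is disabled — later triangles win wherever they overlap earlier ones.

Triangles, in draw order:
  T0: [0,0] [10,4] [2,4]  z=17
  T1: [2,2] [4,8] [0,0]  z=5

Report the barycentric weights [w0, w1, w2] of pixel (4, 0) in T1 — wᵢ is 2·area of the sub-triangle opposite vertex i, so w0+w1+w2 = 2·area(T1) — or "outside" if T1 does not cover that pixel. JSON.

T0:
  2·area = 32
  edge (0, 0)→(10, 4): d=(10,4) inclusive
  edge (10, 4)→(2, 4): d=(-8,0) inclusive
  edge (2, 4)→(0, 0): d=(-2,-4) inclusive
    (0,0)@(1, 1): e=[6,24,2] → █
    (1,0)@(3, 1): e=[-2,24,10] → ·
    (0,1)@(1, 3): e=[26,8,-2] → ·
    (1,1)@(3, 3): e=[18,8,6] → █
    (2,1)@(5, 3): e=[10,8,14] → █
    (3,1)@(7, 3): e=[2,8,22] → █
    (4,1)@(9, 3): e=[-6,8,30] → ·
    (1,2)@(3, 5): e=[38,-8,2] → ·
    (2,2)@(5, 5): e=[30,-8,10] → ·
    (3,2)@(7, 5): e=[22,-8,18] → ·
  covered (4 px):
    █ · · · · ·
    · █ █ █ · ·
    · · · · · ·
    · · · · · ·
T1:
  2·area = 8
  edge (2, 2)→(4, 8): d=(2,6) inclusive
  edge (4, 8)→(0, 0): d=(-4,-8) inclusive
  edge (0, 0)→(2, 2): d=(2,2) inclusive
    (0,0)@(1, 1): e=[4,4,0] → █  [on edge]
    (1,0)@(3, 1): e=[-8,20,-4] → ·
    (0,1)@(1, 3): e=[8,-4,4] → ·
    (1,1)@(3, 3): e=[-4,12,0] → ·  [on edge]
    (1,2)@(3, 5): e=[0,4,4] → █  [on edge]
    (2,2)@(5, 5): e=[-12,20,0] → ·  [on edge]
    (1,3)@(3, 7): e=[4,-4,8] → ·
    (3,3)@(7, 7): e=[-20,28,0] → ·  [on edge]
  covered (2 px):
    █ · · · · ·
    · · · · · ·
    · █ · · · ·
    · · · · · ·

Answer: "outside"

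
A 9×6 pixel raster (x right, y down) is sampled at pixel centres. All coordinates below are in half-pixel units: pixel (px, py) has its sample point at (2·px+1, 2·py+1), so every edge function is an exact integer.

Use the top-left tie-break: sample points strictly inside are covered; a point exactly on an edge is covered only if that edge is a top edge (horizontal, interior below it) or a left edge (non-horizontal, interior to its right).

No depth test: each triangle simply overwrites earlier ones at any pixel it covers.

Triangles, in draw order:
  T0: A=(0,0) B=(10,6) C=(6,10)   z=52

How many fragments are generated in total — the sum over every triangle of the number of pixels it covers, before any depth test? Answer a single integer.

T0:
  2·area = 64
  edge (0, 0)→(10, 6): d=(10,6) right/bottom  bias=-1
  edge (10, 6)→(6, 10): d=(-4,4) right/bottom  bias=-1
  edge (6, 10)→(0, 0): d=(-6,-10) top-left  bias=+0
    (0,0)@(1, 1): e=[4,56,4] → #
    (1,0)@(3, 1): e=[-8,48,24] → ·
    (7,0)@(15, 1): e=[-80,0,144] → ·  [on edge]
    (0,1)@(1, 3): e=[24,48,-8] → ·
    (1,1)@(3, 3): e=[12,40,12] → #
    (2,1)@(5, 3): e=[0,32,32] → ·  [on edge]
    (6,1)@(13, 3): e=[-48,0,112] → ·  [on edge]
    (1,2)@(3, 5): e=[32,32,0] → #  [on edge]
    (2,2)@(5, 5): e=[20,24,20] → #
    (3,2)@(7, 5): e=[8,16,40] → #
    (4,2)@(9, 5): e=[-4,8,60] → ·
    (5,2)@(11, 5): e=[-16,0,80] → ·  [on edge]
    (4,3)@(9, 7): e=[16,0,48] → ·  [on edge]
    (3,4)@(7, 9): e=[48,0,16] → ·  [on edge]
    (7,4)@(15, 9): e=[0,-32,96] → ·  [on edge]
    (2,5)@(5, 11): e=[80,0,-16] → ·  [on edge]
  covered (7 px):
    # · · · · · · · ·
    · # · · · · · · ·
    · # # # · · · · ·
    · · # # · · · · ·
    · · · · · · · · ·
    · · · · · · · · ·

Answer: 7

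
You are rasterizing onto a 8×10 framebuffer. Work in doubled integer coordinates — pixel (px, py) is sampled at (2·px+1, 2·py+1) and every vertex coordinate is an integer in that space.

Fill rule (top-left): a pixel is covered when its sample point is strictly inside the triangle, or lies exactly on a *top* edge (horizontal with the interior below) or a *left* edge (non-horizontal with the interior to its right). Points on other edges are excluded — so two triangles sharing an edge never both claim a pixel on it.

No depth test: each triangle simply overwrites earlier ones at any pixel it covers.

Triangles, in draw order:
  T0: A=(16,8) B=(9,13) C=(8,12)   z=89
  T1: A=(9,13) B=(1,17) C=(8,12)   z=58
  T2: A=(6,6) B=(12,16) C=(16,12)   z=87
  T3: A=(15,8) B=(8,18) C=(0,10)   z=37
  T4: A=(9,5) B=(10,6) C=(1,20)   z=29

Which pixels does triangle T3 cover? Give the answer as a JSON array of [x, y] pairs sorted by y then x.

T0:
  2·area = 12
  edge (16, 8)→(9, 13): d=(-7,5) right/bottom  bias=-1
  edge (9, 13)→(8, 12): d=(-1,-1) top-left  bias=+0
  edge (8, 12)→(16, 8): d=(8,-4) top-left  bias=+0
    (0,2)@(1, 5): e=[96,0,-84] → .  [on edge]
    (1,3)@(3, 7): e=[72,0,-60] → .  [on edge]
    (2,4)@(5, 9): e=[48,0,-36] → .  [on edge]
    (3,5)@(7, 11): e=[24,0,-12] → .  [on edge]
    (5,5)@(11, 11): e=[4,4,4] → X
    (6,5)@(13, 11): e=[-6,6,12] → .
    (4,6)@(9, 13): e=[0,0,12] → .  [on edge]
    (5,6)@(11, 13): e=[-10,2,20] → .
    (5,7)@(11, 15): e=[-24,0,36] → .  [on edge]
    (6,8)@(13, 17): e=[-48,0,60] → .  [on edge]
    (7,9)@(15, 19): e=[-72,0,84] → .  [on edge]
  covered (1 px):
    . . . . . . . .
    . . . . . . . .
    . . . . . . . .
    . . . . . . . .
    . . . . . . . .
    . . . . . X . .
    . . . . . . . .
    . . . . . . . .
    . . . . . . . .
    . . . . . . . .
T1:
  2·area = 12
  edge (9, 13)→(1, 17): d=(-8,4) right/bottom  bias=-1
  edge (1, 17)→(8, 12): d=(7,-5) top-left  bias=+0
  edge (8, 12)→(9, 13): d=(1,1) right/bottom  bias=-1
    (0,2)@(1, 5): e=[96,-84,0] → .  [on edge]
    (1,3)@(3, 7): e=[72,-60,0] → .  [on edge]
    (7,3)@(15, 7): e=[24,0,-12] → .  [on edge]
    (2,4)@(5, 9): e=[48,-36,0] → .  [on edge]
    (3,5)@(7, 11): e=[24,-12,0] → .  [on edge]
    (6,5)@(13, 11): e=[0,18,-6] → .  [on edge]
    (3,6)@(7, 13): e=[8,2,2] → X
    (4,6)@(9, 13): e=[0,12,0] → .  [on edge]
    (2,7)@(5, 15): e=[0,6,6] → .  [on edge]
    (3,7)@(7, 15): e=[-8,16,4] → .
    (5,7)@(11, 15): e=[-24,36,0] → .  [on edge]
    (0,8)@(1, 17): e=[0,0,12] → .  [on edge]
    (6,8)@(13, 17): e=[-48,60,0] → .  [on edge]
    (7,9)@(15, 19): e=[-72,84,0] → .  [on edge]
  covered (1 px):
    . . . . . . . .
    . . . . . . . .
    . . . . . . . .
    . . . . . . . .
    . . . . . . . .
    . . . . . . . .
    . . . X . . . .
    . . . . . . . .
    . . . . . . . .
    . . . . . . . .
T2:
  2·area = 64  (B↔C swapped to make it positive)
  edge (6, 6)→(16, 12): d=(10,6) right/bottom  bias=-1
  edge (16, 12)→(12, 16): d=(-4,4) right/bottom  bias=-1
  edge (12, 16)→(6, 6): d=(-6,-10) top-left  bias=+0
    (1,0)@(3, 1): e=[-32,96,0] → .  [on edge]
    (0,1)@(1, 3): e=[0,96,-32] → .  [on edge]
    (3,3)@(7, 7): e=[4,56,4] → X
    (4,3)@(9, 7): e=[-8,48,24] → .
    (3,4)@(7, 9): e=[24,48,-8] → .
    (4,4)@(9, 9): e=[12,40,12] → X
    (5,4)@(11, 9): e=[0,32,32] → .  [on edge]
    (4,5)@(9, 11): e=[32,32,0] → X  [on edge]
    (5,5)@(11, 11): e=[20,24,20] → X
    (6,5)@(13, 11): e=[8,16,40] → X
    (7,5)@(15, 11): e=[-4,8,60] → .
    (4,6)@(9, 13): e=[52,24,-12] → .
    (7,6)@(15, 13): e=[16,0,48] → .  [on edge]
    (6,7)@(13, 15): e=[48,0,16] → .  [on edge]
    (5,8)@(11, 17): e=[80,0,-16] → .  [on edge]
    (4,9)@(9, 19): e=[112,0,-48] → .  [on edge]
  covered (7 px):
    . . . . . . . .
    . . . . . . . .
    . . . . . . . .
    . . . X . . . .
    . . . . X . . .
    . . . . X X X .
    . . . . . X X .
    . . . . . . . .
    . . . . . . . .
    . . . . . . . .
T3:
  2·area = 136
  edge (15, 8)→(8, 18): d=(-7,10) right/bottom  bias=-1
  edge (8, 18)→(0, 10): d=(-8,-8) top-left  bias=+0
  edge (0, 10)→(15, 8): d=(15,-2) top-left  bias=+0
    (4,4)@(9, 9): e=[53,80,3] → X
    (5,4)@(11, 9): e=[33,96,7] → X
    (6,4)@(13, 9): e=[13,112,11] → X
    (7,4)@(15, 9): e=[-7,128,15] → .
    (0,5)@(1, 11): e=[119,0,17] → X  [on edge]
    (1,5)@(3, 11): e=[99,16,21] → X
    (2,5)@(5, 11): e=[79,32,25] → X
    (3,5)@(7, 11): e=[59,48,29] → X
    (6,5)@(13, 11): e=[-1,96,41] → .
    (0,6)@(1, 13): e=[105,-16,47] → .
    (1,6)@(3, 13): e=[85,0,51] → X  [on edge]
    (6,6)@(13, 13): e=[-15,80,71] → .
    (2,7)@(5, 15): e=[51,0,85] → X  [on edge]
    (3,8)@(7, 17): e=[17,0,119] → X  [on edge]
    (4,9)@(9, 19): e=[-17,0,153] → .  [on edge]
  covered (18 px):
    . . . . . . . .
    . . . . . . . .
    . . . . . . . .
    . . . . . . . .
    . . . . X X X .
    X X X X X X . .
    . X X X X X . .
    . . X X X . . .
    . . . X . . . .
    . . . . . . . .
T4:
  2·area = 23
  edge (9, 5)→(10, 6): d=(1,1) right/bottom  bias=-1
  edge (10, 6)→(1, 20): d=(-9,14) right/bottom  bias=-1
  edge (1, 20)→(9, 5): d=(8,-15) top-left  bias=+0
    (2,0)@(5, 1): e=[0,115,-92] → .  [on edge]
    (3,1)@(7, 3): e=[0,69,-46] → .  [on edge]
    (4,2)@(9, 5): e=[0,23,0] → .  [on edge]
    (4,3)@(9, 7): e=[2,5,16] → X
    (5,3)@(11, 7): e=[0,-23,46] → .  [on edge]
    (3,4)@(7, 9): e=[6,15,2] → X
    (4,4)@(9, 9): e=[4,-13,32] → .
    (6,4)@(13, 9): e=[0,-69,92] → .  [on edge]
    (3,5)@(7, 11): e=[8,-3,18] → .
    (7,5)@(15, 11): e=[0,-115,138] → .  [on edge]
    (2,6)@(5, 13): e=[12,7,4] → X
    (3,6)@(7, 13): e=[10,-21,34] → .
  covered (3 px):
    . . . . . . . .
    . . . . . . . .
    . . . . . . . .
    . . . . X . . .
    . . . X . . . .
    . . . . . . . .
    . . X . . . . .
    . . . . . . . .
    . . . . . . . .
    . . . . . . . .

Final: [[4,4],[5,4],[6,4],[0,5],[1,5],[2,5],[3,5],[4,5],[5,5],[1,6],[2,6],[3,6],[4,6],[5,6],[2,7],[3,7],[4,7],[3,8]]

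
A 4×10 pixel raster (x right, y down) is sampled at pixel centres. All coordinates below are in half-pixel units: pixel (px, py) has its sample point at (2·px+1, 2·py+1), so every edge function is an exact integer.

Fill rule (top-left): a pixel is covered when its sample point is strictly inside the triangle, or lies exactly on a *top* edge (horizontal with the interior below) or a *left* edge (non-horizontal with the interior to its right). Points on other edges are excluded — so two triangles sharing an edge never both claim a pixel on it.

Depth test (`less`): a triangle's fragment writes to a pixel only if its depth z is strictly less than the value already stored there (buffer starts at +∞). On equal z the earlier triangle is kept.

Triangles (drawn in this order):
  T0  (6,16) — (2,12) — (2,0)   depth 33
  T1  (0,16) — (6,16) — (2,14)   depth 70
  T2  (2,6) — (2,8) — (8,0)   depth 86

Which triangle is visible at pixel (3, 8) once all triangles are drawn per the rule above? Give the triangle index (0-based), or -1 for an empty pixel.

T0:
  2·area = 48
  edge (6, 16)→(2, 12): d=(-4,-4) top-left  bias=+0
  edge (2, 12)→(2, 0): d=(0,-12) top-left  bias=+0
  edge (2, 0)→(6, 16): d=(4,16) right/bottom  bias=-1
    (1,2)@(3, 5): e=[32,12,4] → X
    (2,2)@(5, 5): e=[40,36,-28] → .
    (1,3)@(3, 7): e=[24,12,12] → X
    (2,3)@(5, 7): e=[32,36,-20] → .
    (1,4)@(3, 9): e=[16,12,20] → X
    (2,4)@(5, 9): e=[24,36,-12] → .
    (0,5)@(1, 11): e=[0,-12,60] → .  [on edge]
    (1,5)@(3, 11): e=[8,12,28] → X
    (2,5)@(5, 11): e=[16,36,-4] → .
    (1,6)@(3, 13): e=[0,12,36] → X  [on edge]
    (2,6)@(5, 13): e=[8,36,4] → X
    (3,6)@(7, 13): e=[16,60,-28] → .
    (2,7)@(5, 15): e=[0,36,12] → X  [on edge]
    (3,8)@(7, 17): e=[0,60,-12] → .  [on edge]
  covered (7 px):
    . . . .
    . . . .
    . X . .
    . X . .
    . X . .
    . X . .
    . X X .
    . . X .
    . . . .
    . . . .
T1:
  2·area = 12  (B↔C swapped to make it positive)
  edge (0, 16)→(2, 14): d=(2,-2) top-left  bias=+0
  edge (2, 14)→(6, 16): d=(4,2) right/bottom  bias=-1
  edge (6, 16)→(0, 16): d=(-6,0) right/bottom  bias=-1
    (3,4)@(7, 9): e=[0,-30,42] → .  [on edge]
    (2,5)@(5, 11): e=[0,-18,30] → .  [on edge]
    (1,6)@(3, 13): e=[0,-6,18] → .  [on edge]
    (0,7)@(1, 15): e=[0,6,6] → X  [on edge]
    (1,7)@(3, 15): e=[4,2,6] → X
    (2,7)@(5, 15): e=[8,-2,6] → .
    (0,8)@(1, 17): e=[4,14,-6] → .
    (1,8)@(3, 17): e=[8,10,-6] → .
  covered (2 px):
    . . . .
    . . . .
    . . . .
    . . . .
    . . . .
    . . . .
    . . . .
    X X . .
    . . . .
    . . . .
T2:
  2·area = 12  (B↔C swapped to make it positive)
  edge (2, 6)→(8, 0): d=(6,-6) top-left  bias=+0
  edge (8, 0)→(2, 8): d=(-6,8) right/bottom  bias=-1
  edge (2, 8)→(2, 6): d=(0,-2) top-left  bias=+0
    (3,0)@(7, 1): e=[0,2,10] → X  [on edge]
    (2,1)@(5, 3): e=[0,6,6] → X  [on edge]
    (3,1)@(7, 3): e=[12,-10,10] → .
    (1,2)@(3, 5): e=[0,10,2] → X  [on edge]
    (2,2)@(5, 5): e=[12,-6,6] → .
    (0,3)@(1, 7): e=[0,14,-2] → .  [on edge]
    (1,3)@(3, 7): e=[12,-2,2] → .
  covered (3 px):
    . . . X
    . . X .
    . X . .
    . . . .
    . . . .
    . . . .
    . . . .
    . . . .
    . . . .
    . . . .

Z-buffer (winner per pixel, '.' = empty):
  . . . 2
  . . 2 .
  . 0 . .
  . 0 . .
  . 0 . .
  . 0 . .
  . 0 0 .
  1 1 0 .
  . . . .
  . . . .

Final: -1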